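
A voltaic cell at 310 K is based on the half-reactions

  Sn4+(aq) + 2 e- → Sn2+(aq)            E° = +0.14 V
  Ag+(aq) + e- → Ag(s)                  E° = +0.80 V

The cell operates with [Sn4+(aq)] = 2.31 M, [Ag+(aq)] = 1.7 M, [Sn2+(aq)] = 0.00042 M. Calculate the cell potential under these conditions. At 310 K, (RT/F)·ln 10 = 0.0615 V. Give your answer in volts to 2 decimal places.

Since E°(Ag⁺/Ag) > E°(Sn⁴⁺/Sn²⁺), Ag⁺/Ag serves as the cathode.
E°cell = +0.80 − (+0.14) = +0.66 V, with n = 2 electrons transferred.
The balanced reaction is 2 Ag+(aq) + Sn2+(aq) → 2 Ag(s) + Sn4+(aq), so Q = [Sn4+(aq)] / ([Ag+(aq)]^2·[Sn2+(aq)]) = 1.9×10^3 and log Q = 3.279.
Applying E = E° − (RT ln10/nF)·log Q gives +0.66 − (0.0615/2)(3.279) = +0.56 V.

+0.56 V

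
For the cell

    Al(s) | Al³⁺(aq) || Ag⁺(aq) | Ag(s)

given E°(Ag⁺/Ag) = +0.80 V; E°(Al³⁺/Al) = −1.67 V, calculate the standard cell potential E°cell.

By convention the left-hand electrode in cell notation is the anode (oxidation) and the right-hand electrode is the cathode (reduction).
E°cell = E°(right) − E°(left) = +0.80 − (−1.67) = +2.47 V.

+2.47 V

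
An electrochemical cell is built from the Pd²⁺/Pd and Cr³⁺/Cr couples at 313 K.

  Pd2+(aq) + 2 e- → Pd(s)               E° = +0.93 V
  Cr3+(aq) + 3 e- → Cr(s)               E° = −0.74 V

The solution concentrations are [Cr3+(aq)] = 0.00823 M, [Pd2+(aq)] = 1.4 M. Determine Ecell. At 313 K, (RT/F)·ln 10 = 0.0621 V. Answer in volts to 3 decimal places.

+1.718 V

The Pd²⁺/Pd couple has the more positive E°, so it is the cathode; Cr³⁺/Cr is the anode.
E°cell = +0.93 − (−0.74) = +1.67 V, with n = 6 electrons transferred.
The balanced reaction is 3 Pd2+(aq) + 2 Cr(s) → 3 Pd(s) + 2 Cr3+(aq), so Q = [Cr3+(aq)]^2 / [Pd2+(aq)]^3 = 2.47×10^−5 and log Q = −4.608.
Applying E = E° − (RT ln10/nF)·log Q gives +1.67 − (0.0621/6)(−4.608) = +1.718 V.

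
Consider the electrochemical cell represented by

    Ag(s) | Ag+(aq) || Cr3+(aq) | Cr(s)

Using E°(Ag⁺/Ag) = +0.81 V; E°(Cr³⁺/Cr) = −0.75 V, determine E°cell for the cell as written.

By convention the left-hand electrode in cell notation is the anode (oxidation) and the right-hand electrode is the cathode (reduction).
E°cell = E°(right) − E°(left) = −0.75 − (+0.81) = −1.56 V.
The negative sign shows that, as written, the cell would require an external voltage to drive the reaction.

−1.56 V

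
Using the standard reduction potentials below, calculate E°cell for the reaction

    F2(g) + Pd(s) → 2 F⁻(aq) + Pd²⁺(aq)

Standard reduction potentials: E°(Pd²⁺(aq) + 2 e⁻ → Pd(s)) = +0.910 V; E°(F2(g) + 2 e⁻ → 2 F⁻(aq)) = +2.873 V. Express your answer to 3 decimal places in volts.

In the reaction as written, F2(g) is reduced (cathode) and Pd²⁺(aq) is produced by oxidation at the anode.
E°cell = E°(cathode) − E°(anode) = +2.873 − (+0.910) = +1.963 V.

+1.963 V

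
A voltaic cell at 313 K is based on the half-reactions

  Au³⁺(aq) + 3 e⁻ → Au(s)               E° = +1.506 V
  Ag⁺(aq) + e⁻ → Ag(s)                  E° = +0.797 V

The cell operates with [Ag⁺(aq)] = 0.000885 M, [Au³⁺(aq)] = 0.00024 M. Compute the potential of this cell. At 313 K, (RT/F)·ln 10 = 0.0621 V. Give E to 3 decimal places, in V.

+0.824 V

The Au³⁺/Au couple has the more positive E°, so it is the cathode; Ag⁺/Ag is the anode.
E°cell = E°cat − E°an = +1.506 − (+0.797) = +0.709 V; n = 3.
Balancing gives Au³⁺(aq) + 3 Ag(s) → Au(s) + 3 Ag⁺(aq); hence Q = [Ag⁺(aq)]^3 / [Au³⁺(aq)] = 2.89×10^−6 (log Q = −5.539).
Applying E = E° − (RT ln10/nF)·log Q gives +0.709 − (0.0621/3)(−5.539) = +0.824 V.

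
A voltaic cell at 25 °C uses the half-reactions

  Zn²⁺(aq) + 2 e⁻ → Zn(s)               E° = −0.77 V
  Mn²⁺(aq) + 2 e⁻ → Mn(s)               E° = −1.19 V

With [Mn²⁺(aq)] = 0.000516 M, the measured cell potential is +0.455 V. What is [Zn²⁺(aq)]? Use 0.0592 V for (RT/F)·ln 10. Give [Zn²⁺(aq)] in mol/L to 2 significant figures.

Zn²⁺/Zn is the cathode (higher E°); E°cell = −0.77 − (−1.19) = +0.42 V with n = 2.
Since E = E° − (0.0592/n)·log Q, log Q = n(E° − E)/0.0592 = −1.182.
The balanced reaction is Zn²⁺(aq) + Mn(s) → Zn(s) + Mn²⁺(aq), so Q = [Mn²⁺(aq)] / [Zn²⁺(aq)].
Substituting the known concentrations and solving, log [Zn²⁺(aq)] = −2.105 and [Zn²⁺(aq)] = 0.0079 M.

0.0079 M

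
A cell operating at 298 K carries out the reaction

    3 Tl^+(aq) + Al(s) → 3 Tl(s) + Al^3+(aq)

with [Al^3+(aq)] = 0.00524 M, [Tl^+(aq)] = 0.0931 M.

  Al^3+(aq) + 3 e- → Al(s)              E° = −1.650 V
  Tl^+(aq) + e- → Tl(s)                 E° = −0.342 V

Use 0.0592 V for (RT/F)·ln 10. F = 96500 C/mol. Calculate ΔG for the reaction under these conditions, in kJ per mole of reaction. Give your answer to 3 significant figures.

−374 kJ/mol

With Tl⁺/Tl reduced at the cathode, E°cell = −0.342 − (−1.650) = +1.308 V and n = 3.
Here Q = [Al^3+(aq)] / [Tl^+(aq)]^3 = 6.49 (log Q = 0.812), giving E = +1.308 − (0.0592/3)·(0.812) = +1.2920 V.
ΔG = −nFE = −(3)(96500)(+1.2920) J/mol = −374 kJ/mol.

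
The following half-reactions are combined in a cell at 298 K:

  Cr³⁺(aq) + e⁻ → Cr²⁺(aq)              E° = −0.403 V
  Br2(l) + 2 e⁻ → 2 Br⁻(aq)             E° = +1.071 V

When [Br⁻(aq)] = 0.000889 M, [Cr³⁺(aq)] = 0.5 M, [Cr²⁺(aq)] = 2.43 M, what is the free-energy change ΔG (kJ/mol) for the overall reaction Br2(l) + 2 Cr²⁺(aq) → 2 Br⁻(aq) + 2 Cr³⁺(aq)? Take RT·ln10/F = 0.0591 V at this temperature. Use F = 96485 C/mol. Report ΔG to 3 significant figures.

With Br₂/Br⁻ reduced at the cathode, E°cell = +1.071 − (−0.403) = +1.474 V and n = 2.
Q = ([Br⁻(aq)]^2·[Cr³⁺(aq)]^2) / [Cr²⁺(aq)]^2 = 3.35×10^−8, so log Q = −7.475 and E = +1.474 − (0.0591/2)(−7.475) = +1.6949 V.
Then ΔG = −nFE = −2 × 96485 × +1.6949 J/mol = −327 kJ/mol.

−327 kJ/mol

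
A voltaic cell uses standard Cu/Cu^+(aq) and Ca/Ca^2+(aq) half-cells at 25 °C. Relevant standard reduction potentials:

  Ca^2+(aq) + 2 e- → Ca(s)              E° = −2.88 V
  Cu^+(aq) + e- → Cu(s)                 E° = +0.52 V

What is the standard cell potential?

+3.40 V

The Cu⁺/Cu couple has the higher E°, so Cu ion is reduced (cathode) and Ca is oxidized (anode).
E°cell = E°(cathode) − E°(anode) = +0.52 − (−2.88) = +3.40 V.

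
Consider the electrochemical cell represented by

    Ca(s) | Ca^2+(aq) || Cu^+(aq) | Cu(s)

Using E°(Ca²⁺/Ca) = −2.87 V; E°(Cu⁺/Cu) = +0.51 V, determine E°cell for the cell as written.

+3.38 V

By convention the left-hand electrode in cell notation is the anode (oxidation) and the right-hand electrode is the cathode (reduction).
E°cell = E°(right) − E°(left) = +0.51 − (−2.87) = +3.38 V.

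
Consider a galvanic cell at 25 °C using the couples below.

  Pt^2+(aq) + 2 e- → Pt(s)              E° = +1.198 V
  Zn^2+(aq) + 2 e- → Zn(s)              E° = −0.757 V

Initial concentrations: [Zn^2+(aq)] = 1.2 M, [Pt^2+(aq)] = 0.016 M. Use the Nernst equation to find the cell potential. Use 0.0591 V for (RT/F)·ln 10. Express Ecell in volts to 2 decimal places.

Pt²⁺/Pt is reduced (cathode, E° = +1.198 V) and Zn²⁺/Zn is oxidized (anode).
E°cell = E°cat − E°an = +1.198 − (−0.757) = +1.955 V; n = 2.
Balancing gives Pt^2+(aq) + Zn(s) → Pt(s) + Zn^2+(aq); hence Q = [Zn^2+(aq)] / [Pt^2+(aq)] = 75 (log Q = 1.875).
E = E° − (0.0591/n)·log Q = +1.955 − (0.0591/2)(1.875) = +1.90 V.

+1.90 V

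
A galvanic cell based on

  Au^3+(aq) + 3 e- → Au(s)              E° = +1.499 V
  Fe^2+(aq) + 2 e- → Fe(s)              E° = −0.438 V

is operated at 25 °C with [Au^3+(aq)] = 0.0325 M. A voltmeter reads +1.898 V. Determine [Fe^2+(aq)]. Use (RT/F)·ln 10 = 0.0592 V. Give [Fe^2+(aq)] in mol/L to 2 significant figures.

With Au³⁺/Au at the cathode and Fe²⁺/Fe at the anode, E°cell = +1.499 − (−0.438) = +1.937 V (n = 6).
From the Nernst equation, log Q = n(E° − E)/0.0592 = 6·(+1.937 − (+1.898))/0.0592 = 3.953.
For 2 Au^3+(aq) + 3 Fe(s) → 2 Au(s) + 3 Fe^2+(aq), the reaction quotient is Q = [Fe^2+(aq)]^3 / [Au^3+(aq)]^2.
Solving for the unknown gives log [Fe^2+(aq)] = 0.326, so [Fe^2+(aq)] ≈ 2.1 M.

2.1 M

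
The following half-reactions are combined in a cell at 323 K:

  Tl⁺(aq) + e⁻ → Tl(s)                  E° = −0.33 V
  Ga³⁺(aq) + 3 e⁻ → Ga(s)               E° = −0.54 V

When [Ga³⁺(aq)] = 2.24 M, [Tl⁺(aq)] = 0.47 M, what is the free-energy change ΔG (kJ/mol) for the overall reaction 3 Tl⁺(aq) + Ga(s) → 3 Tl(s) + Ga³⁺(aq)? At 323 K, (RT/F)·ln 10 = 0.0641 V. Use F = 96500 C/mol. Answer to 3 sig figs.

E°cell = −0.33 − (−0.54) = +0.21 V; the balanced reaction transfers n = 3 electrons.
Q = [Ga³⁺(aq)] / [Tl⁺(aq)]^3 = 21.6, so log Q = 1.334 and E = +0.21 − (0.0641/3)(1.334) = +0.1815 V.
Finally ΔG = −nFE = −(3)(96500 C/mol)(+0.1815 V) = −52.5 kJ/mol.

−52.5 kJ/mol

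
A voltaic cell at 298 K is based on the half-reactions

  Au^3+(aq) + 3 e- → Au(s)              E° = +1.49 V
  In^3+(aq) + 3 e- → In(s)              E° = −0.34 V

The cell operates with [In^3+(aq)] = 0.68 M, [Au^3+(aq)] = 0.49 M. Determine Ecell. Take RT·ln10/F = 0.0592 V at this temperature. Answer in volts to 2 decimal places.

+1.83 V

The Au³⁺/Au couple has the more positive E°, so it is the cathode; In³⁺/In is the anode.
E°cell = E°cat − E°an = +1.49 − (−0.34) = +1.83 V; n = 3.
Balancing gives Au^3+(aq) + In(s) → Au(s) + In^3+(aq); hence Q = [In^3+(aq)] / [Au^3+(aq)] = 1.39 (log Q = 0.142).
Applying E = E° − (RT ln10/nF)·log Q gives +1.83 − (0.0592/3)(0.142) = +1.83 V.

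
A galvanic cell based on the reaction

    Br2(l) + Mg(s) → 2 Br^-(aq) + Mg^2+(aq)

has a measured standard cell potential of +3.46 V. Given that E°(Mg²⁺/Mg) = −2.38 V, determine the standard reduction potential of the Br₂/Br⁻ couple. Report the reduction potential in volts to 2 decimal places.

+1.08 V

In the reaction as written the Br₂/Br⁻ couple is reduced (cathode) and Mg²⁺/Mg is oxidized (anode), so E°cell = E°(Br₂/Br⁻) − E°(Mg²⁺/Mg).
E°(Br₂/Br⁻) = E°cell + E°(anode) = +3.46 + (−2.38) = +1.08 V.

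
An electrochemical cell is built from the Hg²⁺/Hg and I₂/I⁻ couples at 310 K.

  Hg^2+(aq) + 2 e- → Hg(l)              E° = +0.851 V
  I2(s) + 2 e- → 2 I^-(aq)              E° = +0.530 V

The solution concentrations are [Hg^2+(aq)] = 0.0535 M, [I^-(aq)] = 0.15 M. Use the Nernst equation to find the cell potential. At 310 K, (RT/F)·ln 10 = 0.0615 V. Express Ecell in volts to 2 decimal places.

Hg²⁺/Hg is reduced (cathode, E° = +0.851 V) and I₂/I⁻ is oxidized (anode).
E°cell = +0.851 − (+0.530) = +0.321 V, with n = 2 electrons transferred.
For the overall reaction Hg^2+(aq) + 2 I^-(aq) → Hg(l) + I2(s), Q = 1 / ([Hg^2+(aq)]·[I^-(aq)]^2) = 831, giving log Q = 2.919.
By the Nernst equation, E = +0.321 − (0.0615/2)·(2.919) = +0.23 V.

+0.23 V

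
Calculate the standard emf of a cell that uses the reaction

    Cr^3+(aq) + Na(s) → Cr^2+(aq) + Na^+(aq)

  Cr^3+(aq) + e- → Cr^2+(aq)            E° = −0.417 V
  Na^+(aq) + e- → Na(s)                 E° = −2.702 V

Cr^3+(aq) gains electrons, so the Cr³⁺/Cr²⁺ couple is the cathode; the Na⁺/Na couple is the anode.
E°cell = E°(cathode) − E°(anode) = −0.417 − (−2.702) = +2.285 V.
The positive value indicates the reaction is spontaneous as written.

+2.285 V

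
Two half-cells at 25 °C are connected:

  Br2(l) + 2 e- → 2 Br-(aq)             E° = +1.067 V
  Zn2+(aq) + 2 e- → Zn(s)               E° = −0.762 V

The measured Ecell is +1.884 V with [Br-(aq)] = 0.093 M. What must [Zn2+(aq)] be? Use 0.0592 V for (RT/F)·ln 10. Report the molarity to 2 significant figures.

With Br₂/Br⁻ at the cathode and Zn²⁺/Zn at the anode, E°cell = +1.067 − (−0.762) = +1.829 V (n = 2).
Rearranging E = E° − (0.0592/n)·log Q gives log Q = 2(+1.829 − (+1.884))/0.0592 = −1.858.
Balancing electrons gives Br2(l) + Zn(s) → 2 Br-(aq) + Zn2+(aq); thus Q = [Br-(aq)]^2·[Zn2+(aq)].
Solving for the unknown gives log [Zn2+(aq)] = 0.205, so [Zn2+(aq)] ≈ 1.6 M.

1.6 M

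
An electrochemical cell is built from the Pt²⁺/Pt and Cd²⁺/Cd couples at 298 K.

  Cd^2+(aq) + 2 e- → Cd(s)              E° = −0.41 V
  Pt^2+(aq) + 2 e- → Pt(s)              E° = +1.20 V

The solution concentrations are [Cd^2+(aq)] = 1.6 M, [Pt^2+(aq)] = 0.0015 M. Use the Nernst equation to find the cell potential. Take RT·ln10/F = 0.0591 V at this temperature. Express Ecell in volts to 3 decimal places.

The Pt²⁺/Pt couple has the more positive E°, so it is the cathode; Cd²⁺/Cd is the anode.
E°cell = E°cat − E°an = +1.20 − (−0.41) = +1.61 V; n = 2.
For the overall reaction Pt^2+(aq) + Cd(s) → Pt(s) + Cd^2+(aq), Q = [Cd^2+(aq)] / [Pt^2+(aq)] = 1.07×10^3, giving log Q = 3.028.
Applying E = E° − (RT ln10/nF)·log Q gives +1.61 − (0.0591/2)(3.028) = +1.521 V.

+1.521 V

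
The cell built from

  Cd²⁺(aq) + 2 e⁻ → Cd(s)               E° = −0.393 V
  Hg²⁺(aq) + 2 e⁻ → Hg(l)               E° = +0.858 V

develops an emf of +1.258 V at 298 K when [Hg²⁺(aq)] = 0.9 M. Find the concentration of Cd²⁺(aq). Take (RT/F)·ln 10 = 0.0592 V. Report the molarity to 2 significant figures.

0.52 M

With Hg²⁺/Hg at the cathode and Cd²⁺/Cd at the anode, E°cell = +0.858 − (−0.393) = +1.251 V (n = 2).
Since E = E° − (0.0592/n)·log Q, log Q = n(E° − E)/0.0592 = −0.236.
For Hg²⁺(aq) + Cd(s) → Hg(l) + Cd²⁺(aq), the reaction quotient is Q = [Cd²⁺(aq)] / [Hg²⁺(aq)].
Substituting the known concentrations and solving, log [Cd²⁺(aq)] = −0.282 and [Cd²⁺(aq)] = 0.52 M.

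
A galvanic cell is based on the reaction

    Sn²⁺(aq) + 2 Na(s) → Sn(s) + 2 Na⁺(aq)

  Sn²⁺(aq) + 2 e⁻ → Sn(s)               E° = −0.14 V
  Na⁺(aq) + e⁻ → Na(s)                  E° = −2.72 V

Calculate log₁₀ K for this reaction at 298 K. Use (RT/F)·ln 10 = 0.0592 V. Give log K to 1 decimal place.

The Sn²⁺/Sn couple is reduced (cathode); E°cell = −0.14 − (−2.72) = +2.58 V with n = 2.
At equilibrium E = 0, so log K = nE°cell / 0.0592 = (2)(+2.58) / 0.0592 = 87.2.

log K = 87.2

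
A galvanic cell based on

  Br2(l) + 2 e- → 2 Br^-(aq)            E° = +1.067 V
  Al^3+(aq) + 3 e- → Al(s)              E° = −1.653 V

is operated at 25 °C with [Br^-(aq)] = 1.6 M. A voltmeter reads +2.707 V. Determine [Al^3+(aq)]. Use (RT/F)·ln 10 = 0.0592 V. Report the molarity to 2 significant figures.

1.1 M

Br₂/Br⁻ is the cathode (higher E°); E°cell = +1.067 − (−1.653) = +2.720 V with n = 6.
Since E = E° − (0.0592/n)·log Q, log Q = n(E° − E)/0.0592 = 1.318.
Balancing electrons gives 3 Br2(l) + 2 Al(s) → 6 Br^-(aq) + 2 Al^3+(aq); thus Q = [Br^-(aq)]^6·[Al^3+(aq)]^2.
Substituting the known concentrations and solving, log [Al^3+(aq)] = 0.047 and [Al^3+(aq)] = 1.1 M.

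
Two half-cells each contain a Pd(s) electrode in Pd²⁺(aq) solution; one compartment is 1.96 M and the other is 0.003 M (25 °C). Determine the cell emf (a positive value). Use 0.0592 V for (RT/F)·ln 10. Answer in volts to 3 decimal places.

0.083 V

For a concentration cell E°cell = 0, since both electrodes use the same couple.
The compartment with the higher Pd²⁺(aq) concentration (1.96 M) acts as the cathode; ions are reduced there and produced at the dilute (0.003 M) anode.
With n = 2, Ecell = −(0.0592/2)·log([dilute]/[conc]) = −(0.0592/2)·log(0.003/1.96) = +0.083 V.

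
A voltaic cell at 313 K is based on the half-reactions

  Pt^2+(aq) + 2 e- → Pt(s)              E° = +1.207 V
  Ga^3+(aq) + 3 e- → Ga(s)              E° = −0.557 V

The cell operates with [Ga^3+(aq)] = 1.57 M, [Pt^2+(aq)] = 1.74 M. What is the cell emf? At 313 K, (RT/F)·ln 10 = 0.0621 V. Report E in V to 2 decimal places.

+1.77 V

Pt²⁺/Pt is reduced (cathode, E° = +1.207 V) and Ga³⁺/Ga is oxidized (anode).
E°cell = +1.207 − (−0.557) = +1.764 V, with n = 6 electrons transferred.
For the overall reaction 3 Pt^2+(aq) + 2 Ga(s) → 3 Pt(s) + 2 Ga^3+(aq), Q = [Ga^3+(aq)]^2 / [Pt^2+(aq)]^3 = 0.468, giving log Q = −0.330.
E = E° − (0.0621/n)·log Q = +1.764 − (0.0621/6)(−0.330) = +1.77 V.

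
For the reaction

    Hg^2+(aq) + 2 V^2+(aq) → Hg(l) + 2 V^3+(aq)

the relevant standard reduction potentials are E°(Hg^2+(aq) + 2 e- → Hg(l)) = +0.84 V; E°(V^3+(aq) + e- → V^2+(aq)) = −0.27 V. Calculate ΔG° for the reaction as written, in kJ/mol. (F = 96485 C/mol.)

−214 kJ/mol

In the reaction as written Hg^2+(aq) is reduced, so the Hg²⁺/Hg couple is the cathode and V³⁺/V²⁺ is the anode.
E°cell = +0.84 − (−0.27) = +1.11 V; balancing electrons gives n = 2.
ΔG° = −nFE°cell = −(2)(96485)(+1.11) J/mol = −214 kJ/mol.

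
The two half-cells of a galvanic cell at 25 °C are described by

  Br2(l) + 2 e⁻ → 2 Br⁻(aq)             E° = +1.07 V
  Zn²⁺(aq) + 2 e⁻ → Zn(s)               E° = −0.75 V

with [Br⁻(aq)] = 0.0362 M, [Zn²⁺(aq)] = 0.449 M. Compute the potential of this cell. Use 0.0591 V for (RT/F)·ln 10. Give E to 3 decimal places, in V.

Since E°(Br₂/Br⁻) > E°(Zn²⁺/Zn), Br₂/Br⁻ serves as the cathode.
The standard potential is +1.07 − (−0.75) = +1.82 V and the balanced reaction transfers n = 2 electrons.
The balanced reaction is Br2(l) + Zn(s) → 2 Br⁻(aq) + Zn²⁺(aq), so Q = [Br⁻(aq)]^2·[Zn²⁺(aq)] = 0.000588 and log Q = −3.230.
Applying E = E° − (RT ln10/nF)·log Q gives +1.82 − (0.0591/2)(−3.230) = +1.915 V.

+1.915 V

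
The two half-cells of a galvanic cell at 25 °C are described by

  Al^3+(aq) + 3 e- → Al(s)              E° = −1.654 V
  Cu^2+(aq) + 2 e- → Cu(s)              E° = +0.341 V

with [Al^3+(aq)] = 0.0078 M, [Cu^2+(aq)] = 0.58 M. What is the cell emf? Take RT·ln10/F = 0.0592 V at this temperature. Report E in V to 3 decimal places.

+2.030 V

The Cu²⁺/Cu couple has the more positive E°, so it is the cathode; Al³⁺/Al is the anode.
The standard potential is +0.341 − (−1.654) = +1.995 V and the balanced reaction transfers n = 6 electrons.
The balanced reaction is 3 Cu^2+(aq) + 2 Al(s) → 3 Cu(s) + 2 Al^3+(aq), so Q = [Al^3+(aq)]^2 / [Cu^2+(aq)]^3 = 0.000312 and log Q = −3.506.
By the Nernst equation, E = +1.995 − (0.0592/6)·(−3.506) = +2.030 V.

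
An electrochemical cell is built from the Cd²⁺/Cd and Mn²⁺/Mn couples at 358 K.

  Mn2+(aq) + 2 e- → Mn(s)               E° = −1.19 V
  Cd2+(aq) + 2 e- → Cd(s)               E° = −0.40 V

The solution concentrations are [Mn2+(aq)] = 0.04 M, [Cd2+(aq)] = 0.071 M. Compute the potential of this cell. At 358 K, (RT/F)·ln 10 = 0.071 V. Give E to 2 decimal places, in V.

The Cd²⁺/Cd couple has the more positive E°, so it is the cathode; Mn²⁺/Mn is the anode.
E°cell = E°cat − E°an = −0.40 − (−1.19) = +0.79 V; n = 2.
The balanced reaction is Cd2+(aq) + Mn(s) → Cd(s) + Mn2+(aq), so Q = [Mn2+(aq)] / [Cd2+(aq)] = 0.563 and log Q = −0.249.
E = E° − (0.071/n)·log Q = +0.79 − (0.071/2)(−0.249) = +0.80 V.

+0.80 V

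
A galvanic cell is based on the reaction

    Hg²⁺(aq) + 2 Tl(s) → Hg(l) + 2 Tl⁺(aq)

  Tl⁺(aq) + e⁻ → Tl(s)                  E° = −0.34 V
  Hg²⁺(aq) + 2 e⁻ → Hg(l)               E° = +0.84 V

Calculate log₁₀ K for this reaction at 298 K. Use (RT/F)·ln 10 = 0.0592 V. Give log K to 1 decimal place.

The Hg²⁺/Hg couple is reduced (cathode); E°cell = +0.84 − (−0.34) = +1.18 V with n = 2.
At equilibrium E = 0, so log K = nE°cell / 0.0592 = (2)(+1.18) / 0.0592 = 39.9.

log K = 39.9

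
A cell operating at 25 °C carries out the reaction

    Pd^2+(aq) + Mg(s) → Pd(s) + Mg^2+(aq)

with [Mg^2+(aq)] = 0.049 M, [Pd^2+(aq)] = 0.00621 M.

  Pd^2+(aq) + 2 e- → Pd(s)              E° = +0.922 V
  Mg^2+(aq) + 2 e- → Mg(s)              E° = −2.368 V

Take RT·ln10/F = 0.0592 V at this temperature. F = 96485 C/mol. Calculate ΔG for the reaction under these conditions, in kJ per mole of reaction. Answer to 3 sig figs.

E°cell = +0.922 − (−2.368) = +3.290 V; the balanced reaction transfers n = 2 electrons.
Here Q = [Mg^2+(aq)] / [Pd^2+(aq)] = 7.89 (log Q = 0.897), giving E = +3.290 − (0.0592/2)·(0.897) = +3.2634 V.
ΔG = −nFE = −(2)(96485)(+3.2634) J/mol = −630 kJ/mol.

−630 kJ/mol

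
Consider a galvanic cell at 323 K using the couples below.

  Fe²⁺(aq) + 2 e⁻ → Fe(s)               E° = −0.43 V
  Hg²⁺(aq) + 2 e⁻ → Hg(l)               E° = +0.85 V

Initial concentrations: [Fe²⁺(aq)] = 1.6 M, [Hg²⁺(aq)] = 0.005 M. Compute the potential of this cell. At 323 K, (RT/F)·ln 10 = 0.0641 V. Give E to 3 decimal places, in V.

The Hg²⁺/Hg couple has the more positive E°, so it is the cathode; Fe²⁺/Fe is the anode.
The standard potential is +0.85 − (−0.43) = +1.28 V and the balanced reaction transfers n = 2 electrons.
The balanced reaction is Hg²⁺(aq) + Fe(s) → Hg(l) + Fe²⁺(aq), so Q = [Fe²⁺(aq)] / [Hg²⁺(aq)] = 320 and log Q = 2.505.
Applying E = E° − (RT ln10/nF)·log Q gives +1.28 − (0.0641/2)(2.505) = +1.200 V.

+1.200 V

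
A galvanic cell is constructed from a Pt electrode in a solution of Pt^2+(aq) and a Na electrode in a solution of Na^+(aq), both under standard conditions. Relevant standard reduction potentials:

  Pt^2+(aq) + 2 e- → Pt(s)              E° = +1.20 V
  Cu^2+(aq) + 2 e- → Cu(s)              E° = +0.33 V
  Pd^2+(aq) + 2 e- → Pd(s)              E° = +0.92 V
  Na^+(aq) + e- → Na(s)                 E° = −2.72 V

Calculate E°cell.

+3.92 V

The Pt²⁺/Pt couple has the higher E°, so Pt ion is reduced (cathode) and Na is oxidized (anode).
E°cell = E°(cathode) − E°(anode) = +1.20 − (−2.72) = +3.92 V.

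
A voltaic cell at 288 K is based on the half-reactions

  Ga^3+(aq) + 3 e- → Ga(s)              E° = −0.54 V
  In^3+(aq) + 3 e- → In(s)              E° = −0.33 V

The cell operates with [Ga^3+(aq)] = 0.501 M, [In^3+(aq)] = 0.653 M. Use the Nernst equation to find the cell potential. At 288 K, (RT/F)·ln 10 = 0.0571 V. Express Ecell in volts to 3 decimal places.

The In³⁺/In couple has the more positive E°, so it is the cathode; Ga³⁺/Ga is the anode.
The standard potential is −0.33 − (−0.54) = +0.21 V and the balanced reaction transfers n = 3 electrons.
The balanced reaction is In^3+(aq) + Ga(s) → In(s) + Ga^3+(aq), so Q = [Ga^3+(aq)] / [In^3+(aq)] = 0.767 and log Q = −0.115.
E = E° − (0.0571/n)·log Q = +0.21 − (0.0571/3)(−0.115) = +0.212 V.

+0.212 V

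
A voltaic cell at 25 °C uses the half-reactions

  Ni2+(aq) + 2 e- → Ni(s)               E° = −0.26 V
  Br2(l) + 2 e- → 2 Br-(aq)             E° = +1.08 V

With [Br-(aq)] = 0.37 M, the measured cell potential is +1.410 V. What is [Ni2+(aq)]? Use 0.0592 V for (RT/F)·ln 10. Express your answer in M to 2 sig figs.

With Br₂/Br⁻ at the cathode and Ni²⁺/Ni at the anode, E°cell = +1.08 − (−0.26) = +1.34 V (n = 2).
Since E = E° − (0.0592/n)·log Q, log Q = n(E° − E)/0.0592 = −2.365.
Balancing electrons gives Br2(l) + Ni(s) → 2 Br-(aq) + Ni2+(aq); thus Q = [Br-(aq)]^2·[Ni2+(aq)].
Isolating [Ni2+(aq)] in Q = 10^{−2.365} yields log [Ni2+(aq)] = −1.501, i.e. 0.032 M.

0.032 M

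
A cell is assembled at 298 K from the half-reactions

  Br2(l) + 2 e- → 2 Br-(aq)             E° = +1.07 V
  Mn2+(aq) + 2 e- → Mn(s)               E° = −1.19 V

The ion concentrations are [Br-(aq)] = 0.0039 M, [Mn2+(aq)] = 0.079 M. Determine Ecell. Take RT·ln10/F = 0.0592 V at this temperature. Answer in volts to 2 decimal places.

+2.44 V

The Br₂/Br⁻ couple has the more positive E°, so it is the cathode; Mn²⁺/Mn is the anode.
E°cell = +1.07 − (−1.19) = +2.26 V, with n = 2 electrons transferred.
Balancing gives Br2(l) + Mn(s) → 2 Br-(aq) + Mn2+(aq); hence Q = [Br-(aq)]^2·[Mn2+(aq)] = 1.2×10^−6 (log Q = −5.920).
By the Nernst equation, E = +2.26 − (0.0592/2)·(−5.920) = +2.44 V.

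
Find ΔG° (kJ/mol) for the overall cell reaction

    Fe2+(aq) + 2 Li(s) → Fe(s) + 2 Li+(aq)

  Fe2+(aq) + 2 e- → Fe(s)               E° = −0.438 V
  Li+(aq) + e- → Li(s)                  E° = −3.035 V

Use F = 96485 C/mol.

−501 kJ/mol

In the reaction as written Fe2+(aq) is reduced, so the Fe²⁺/Fe couple is the cathode and Li⁺/Li is the anode.
E°cell = −0.438 − (−3.035) = +2.597 V; balancing electrons gives n = 2.
ΔG° = −nFE°cell = −(2)(96485)(+2.597) J/mol = −501 kJ/mol.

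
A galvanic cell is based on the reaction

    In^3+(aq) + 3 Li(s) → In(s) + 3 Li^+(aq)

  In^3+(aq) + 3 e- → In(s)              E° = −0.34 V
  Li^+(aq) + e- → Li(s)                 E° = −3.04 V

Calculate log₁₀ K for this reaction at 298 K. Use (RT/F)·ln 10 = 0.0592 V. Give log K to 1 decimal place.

The In³⁺/In couple is reduced (cathode); E°cell = −0.34 − (−3.04) = +2.70 V with n = 3.
At equilibrium E = 0, so log K = nE°cell / 0.0592 = (3)(+2.70) / 0.0592 = 136.8.

log K = 136.8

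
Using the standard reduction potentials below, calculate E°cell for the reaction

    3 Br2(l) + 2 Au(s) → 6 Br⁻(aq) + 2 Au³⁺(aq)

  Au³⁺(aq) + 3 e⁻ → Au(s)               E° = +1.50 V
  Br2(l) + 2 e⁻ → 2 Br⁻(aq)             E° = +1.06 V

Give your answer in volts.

Br2(l) gains electrons, so the Br₂/Br⁻ couple is the cathode; the Au³⁺/Au couple is the anode.
E°cell = E°(cathode) − E°(anode) = +1.06 − (+1.50) = −0.44 V.
The negative E°cell means the reaction is non-spontaneous in the direction written.

−0.44 V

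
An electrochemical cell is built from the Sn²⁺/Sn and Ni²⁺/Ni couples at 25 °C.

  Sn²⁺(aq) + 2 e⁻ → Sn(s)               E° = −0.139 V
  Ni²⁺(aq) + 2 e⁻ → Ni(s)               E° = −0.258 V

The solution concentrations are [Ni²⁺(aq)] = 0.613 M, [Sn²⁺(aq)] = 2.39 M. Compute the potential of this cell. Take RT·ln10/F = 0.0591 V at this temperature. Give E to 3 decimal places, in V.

Since E°(Sn²⁺/Sn) > E°(Ni²⁺/Ni), Sn²⁺/Sn serves as the cathode.
The standard potential is −0.139 − (−0.258) = +0.119 V and the balanced reaction transfers n = 2 electrons.
For the overall reaction Sn²⁺(aq) + Ni(s) → Sn(s) + Ni²⁺(aq), Q = [Ni²⁺(aq)] / [Sn²⁺(aq)] = 0.256, giving log Q = −0.591.
Applying E = E° − (RT ln10/nF)·log Q gives +0.119 − (0.0591/2)(−0.591) = +0.136 V.

+0.136 V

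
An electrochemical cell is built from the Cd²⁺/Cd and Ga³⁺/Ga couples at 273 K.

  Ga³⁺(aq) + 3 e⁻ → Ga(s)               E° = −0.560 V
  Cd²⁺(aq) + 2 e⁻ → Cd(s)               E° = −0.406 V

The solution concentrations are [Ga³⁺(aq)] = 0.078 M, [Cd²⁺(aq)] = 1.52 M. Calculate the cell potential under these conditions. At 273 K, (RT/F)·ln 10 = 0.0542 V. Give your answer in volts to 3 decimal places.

The Cd²⁺/Cd couple has the more positive E°, so it is the cathode; Ga³⁺/Ga is the anode.
E°cell = E°cat − E°an = −0.406 − (−0.560) = +0.154 V; n = 6.
For the overall reaction 3 Cd²⁺(aq) + 2 Ga(s) → 3 Cd(s) + 2 Ga³⁺(aq), Q = [Ga³⁺(aq)]^2 / [Cd²⁺(aq)]^3 = 0.00173, giving log Q = −2.761.
Applying E = E° − (RT ln10/nF)·log Q gives +0.154 − (0.0542/6)(−2.761) = +0.179 V.

+0.179 V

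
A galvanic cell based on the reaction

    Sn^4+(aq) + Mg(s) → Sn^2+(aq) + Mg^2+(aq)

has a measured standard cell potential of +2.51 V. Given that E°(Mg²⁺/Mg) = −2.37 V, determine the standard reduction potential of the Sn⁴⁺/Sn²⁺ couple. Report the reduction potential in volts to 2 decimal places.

In the reaction as written the Sn⁴⁺/Sn²⁺ couple is reduced (cathode) and Mg²⁺/Mg is oxidized (anode), so E°cell = E°(Sn⁴⁺/Sn²⁺) − E°(Mg²⁺/Mg).
E°(Sn⁴⁺/Sn²⁺) = E°cell + E°(anode) = +2.51 + (−2.37) = +0.14 V.

+0.14 V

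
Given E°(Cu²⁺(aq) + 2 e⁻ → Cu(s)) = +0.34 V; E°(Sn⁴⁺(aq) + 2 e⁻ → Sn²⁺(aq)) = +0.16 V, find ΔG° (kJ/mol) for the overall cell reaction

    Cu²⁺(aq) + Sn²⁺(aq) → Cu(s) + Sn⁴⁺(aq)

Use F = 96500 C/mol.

In the reaction as written Cu²⁺(aq) is reduced, so the Cu²⁺/Cu couple is the cathode and Sn⁴⁺/Sn²⁺ is the anode.
E°cell = +0.34 − (+0.16) = +0.18 V; balancing electrons gives n = 2.
ΔG° = −nFE°cell = −(2)(96500)(+0.18) J/mol = −34.7 kJ/mol.

−34.7 kJ/mol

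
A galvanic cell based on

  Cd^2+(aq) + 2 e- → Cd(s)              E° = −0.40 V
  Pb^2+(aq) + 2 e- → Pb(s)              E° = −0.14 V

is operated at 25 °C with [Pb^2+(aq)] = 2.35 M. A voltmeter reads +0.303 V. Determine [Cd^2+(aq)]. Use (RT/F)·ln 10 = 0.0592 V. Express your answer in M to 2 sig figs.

With Pb²⁺/Pb at the cathode and Cd²⁺/Cd at the anode, E°cell = −0.14 − (−0.40) = +0.26 V (n = 2).
From the Nernst equation, log Q = n(E° − E)/0.0592 = 2·(+0.26 − (+0.303))/0.0592 = −1.453.
The balanced reaction is Pb^2+(aq) + Cd(s) → Pb(s) + Cd^2+(aq), so Q = [Cd^2+(aq)] / [Pb^2+(aq)].
Substituting the known concentrations and solving, log [Cd^2+(aq)] = −1.082 and [Cd^2+(aq)] = 0.083 M.

0.083 M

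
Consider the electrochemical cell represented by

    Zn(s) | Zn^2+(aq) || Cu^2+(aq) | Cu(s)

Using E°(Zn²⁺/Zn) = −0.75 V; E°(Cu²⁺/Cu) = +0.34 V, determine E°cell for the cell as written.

By convention the left-hand electrode in cell notation is the anode (oxidation) and the right-hand electrode is the cathode (reduction).
E°cell = E°(right) − E°(left) = +0.34 − (−0.75) = +1.09 V.

+1.09 V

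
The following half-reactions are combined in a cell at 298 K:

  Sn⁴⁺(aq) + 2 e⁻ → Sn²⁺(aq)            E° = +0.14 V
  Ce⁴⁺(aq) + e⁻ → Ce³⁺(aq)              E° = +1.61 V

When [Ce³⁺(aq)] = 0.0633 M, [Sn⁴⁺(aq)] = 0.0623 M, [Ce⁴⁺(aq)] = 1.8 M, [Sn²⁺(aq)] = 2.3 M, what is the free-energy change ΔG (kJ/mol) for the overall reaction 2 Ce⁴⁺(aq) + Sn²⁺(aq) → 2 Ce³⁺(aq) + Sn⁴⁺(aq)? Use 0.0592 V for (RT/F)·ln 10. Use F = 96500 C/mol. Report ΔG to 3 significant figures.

−309 kJ/mol

The standard cell potential is +1.61 − (+0.14) = +1.47 V, with n = 2 electrons in the balanced equation.
Here Q = ([Ce³⁺(aq)]^2·[Sn⁴⁺(aq)]) / ([Ce⁴⁺(aq)]^2·[Sn²⁺(aq)]) = 3.35×10^−5 (log Q = −4.475), giving E = +1.47 − (0.0592/2)·(−4.475) = +1.6025 V.
Finally ΔG = −nFE = −(2)(96500 C/mol)(+1.6025 V) = −309 kJ/mol.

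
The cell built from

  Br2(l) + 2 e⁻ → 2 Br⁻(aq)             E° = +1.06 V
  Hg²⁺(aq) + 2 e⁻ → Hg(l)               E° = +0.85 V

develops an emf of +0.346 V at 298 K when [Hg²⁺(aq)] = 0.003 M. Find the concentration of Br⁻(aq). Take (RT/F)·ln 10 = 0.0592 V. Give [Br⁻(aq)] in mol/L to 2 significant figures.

0.092 M

Br₂/Br⁻ is the cathode (higher E°); E°cell = +1.06 − (+0.85) = +0.21 V with n = 2.
From the Nernst equation, log Q = n(E° − E)/0.0592 = 2·(+0.21 − (+0.346))/0.0592 = −4.595.
For Br2(l) + Hg(l) → 2 Br⁻(aq) + Hg²⁺(aq), the reaction quotient is Q = [Br⁻(aq)]^2·[Hg²⁺(aq)].
Solving for the unknown gives log [Br⁻(aq)] = −1.036, so [Br⁻(aq)] ≈ 0.092 M.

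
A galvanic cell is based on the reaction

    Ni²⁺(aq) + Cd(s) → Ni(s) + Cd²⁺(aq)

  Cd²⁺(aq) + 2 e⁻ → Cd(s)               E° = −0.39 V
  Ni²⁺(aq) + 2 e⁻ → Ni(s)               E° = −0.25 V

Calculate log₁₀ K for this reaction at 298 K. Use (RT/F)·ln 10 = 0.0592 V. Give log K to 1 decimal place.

log K = 4.7

The Ni²⁺/Ni couple is reduced (cathode); E°cell = −0.25 − (−0.39) = +0.14 V with n = 2.
At equilibrium E = 0, so log K = nE°cell / 0.0592 = (2)(+0.14) / 0.0592 = 4.7.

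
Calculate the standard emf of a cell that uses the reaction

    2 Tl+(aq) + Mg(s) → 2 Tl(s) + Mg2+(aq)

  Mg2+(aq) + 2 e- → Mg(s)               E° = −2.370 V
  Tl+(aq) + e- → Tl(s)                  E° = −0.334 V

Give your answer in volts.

In the reaction as written, Tl+(aq) is reduced (cathode) and Mg2+(aq) is produced by oxidation at the anode.
E°cell = E°(cathode) − E°(anode) = −0.334 − (−2.370) = +2.036 V.

+2.036 V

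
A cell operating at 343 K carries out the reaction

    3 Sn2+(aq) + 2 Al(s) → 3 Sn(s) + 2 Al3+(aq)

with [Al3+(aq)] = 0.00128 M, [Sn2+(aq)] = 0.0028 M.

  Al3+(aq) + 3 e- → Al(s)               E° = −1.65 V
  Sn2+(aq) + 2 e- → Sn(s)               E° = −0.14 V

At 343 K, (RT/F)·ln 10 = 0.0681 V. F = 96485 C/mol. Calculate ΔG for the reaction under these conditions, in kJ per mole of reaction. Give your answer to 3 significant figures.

−862 kJ/mol

E°cell = −0.14 − (−1.65) = +1.51 V; the balanced reaction transfers n = 6 electrons.
Here Q = [Al3+(aq)]^2 / [Sn2+(aq)]^3 = 74.6 (log Q = 1.873), giving E = +1.51 − (0.0681/6)·(1.873) = +1.4887 V.
Then ΔG = −nFE = −6 × 96485 × +1.4887 J/mol = −862 kJ/mol.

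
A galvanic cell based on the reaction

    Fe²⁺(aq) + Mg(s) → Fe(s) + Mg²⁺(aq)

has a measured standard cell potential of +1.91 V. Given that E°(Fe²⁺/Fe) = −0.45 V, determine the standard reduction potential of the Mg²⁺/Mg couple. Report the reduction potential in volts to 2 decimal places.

−2.36 V

In the reaction as written the Fe²⁺/Fe couple is reduced (cathode) and Mg²⁺/Mg is oxidized (anode), so E°cell = E°(Fe²⁺/Fe) − E°(Mg²⁺/Mg).
E°(Mg²⁺/Mg) = E°(cathode) − E°cell = −0.45 − (+1.91) = −2.36 V.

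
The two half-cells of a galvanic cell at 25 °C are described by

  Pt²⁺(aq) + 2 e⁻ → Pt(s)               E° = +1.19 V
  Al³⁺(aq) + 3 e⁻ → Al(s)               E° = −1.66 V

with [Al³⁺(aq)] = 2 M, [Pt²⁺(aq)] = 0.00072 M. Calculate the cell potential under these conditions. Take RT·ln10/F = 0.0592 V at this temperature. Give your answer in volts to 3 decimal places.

+2.751 V

The Pt²⁺/Pt couple has the more positive E°, so it is the cathode; Al³⁺/Al is the anode.
The standard potential is +1.19 − (−1.66) = +2.85 V and the balanced reaction transfers n = 6 electrons.
The balanced reaction is 3 Pt²⁺(aq) + 2 Al(s) → 3 Pt(s) + 2 Al³⁺(aq), so Q = [Al³⁺(aq)]^2 / [Pt²⁺(aq)]^3 = 1.07×10^10 and log Q = 10.030.
E = E° − (0.0592/n)·log Q = +2.85 − (0.0592/6)(10.030) = +2.751 V.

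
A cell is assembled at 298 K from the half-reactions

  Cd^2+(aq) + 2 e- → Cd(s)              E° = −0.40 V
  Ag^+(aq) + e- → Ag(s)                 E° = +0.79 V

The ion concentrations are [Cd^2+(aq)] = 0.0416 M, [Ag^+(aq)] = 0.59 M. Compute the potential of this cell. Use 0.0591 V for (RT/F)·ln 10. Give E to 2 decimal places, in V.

+1.22 V

The Ag⁺/Ag couple has the more positive E°, so it is the cathode; Cd²⁺/Cd is the anode.
E°cell = +0.79 − (−0.40) = +1.19 V, with n = 2 electrons transferred.
Balancing gives 2 Ag^+(aq) + Cd(s) → 2 Ag(s) + Cd^2+(aq); hence Q = [Cd^2+(aq)] / [Ag^+(aq)]^2 = 0.12 (log Q = −0.923).
By the Nernst equation, E = +1.19 − (0.0591/2)·(−0.923) = +1.22 V.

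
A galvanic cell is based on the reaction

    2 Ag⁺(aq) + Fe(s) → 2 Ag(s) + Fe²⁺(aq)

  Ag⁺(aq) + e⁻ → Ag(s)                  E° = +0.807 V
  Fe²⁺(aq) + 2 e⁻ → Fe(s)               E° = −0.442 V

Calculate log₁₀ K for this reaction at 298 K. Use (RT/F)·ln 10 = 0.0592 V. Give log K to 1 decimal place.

The Ag⁺/Ag couple is reduced (cathode); E°cell = +0.807 − (−0.442) = +1.249 V with n = 2.
At equilibrium E = 0, so log K = nE°cell / 0.0592 = (2)(+1.249) / 0.0592 = 42.2.

log K = 42.2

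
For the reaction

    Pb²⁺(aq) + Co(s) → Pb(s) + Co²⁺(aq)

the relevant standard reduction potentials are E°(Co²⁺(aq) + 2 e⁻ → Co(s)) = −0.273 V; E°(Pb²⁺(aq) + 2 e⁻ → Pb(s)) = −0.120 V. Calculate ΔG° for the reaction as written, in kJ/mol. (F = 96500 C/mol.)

In the reaction as written Pb²⁺(aq) is reduced, so the Pb²⁺/Pb couple is the cathode and Co²⁺/Co is the anode.
E°cell = −0.120 − (−0.273) = +0.153 V; balancing electrons gives n = 2.
ΔG° = −nFE°cell = −(2)(96500)(+0.153) J/mol = −29.5 kJ/mol.

−29.5 kJ/mol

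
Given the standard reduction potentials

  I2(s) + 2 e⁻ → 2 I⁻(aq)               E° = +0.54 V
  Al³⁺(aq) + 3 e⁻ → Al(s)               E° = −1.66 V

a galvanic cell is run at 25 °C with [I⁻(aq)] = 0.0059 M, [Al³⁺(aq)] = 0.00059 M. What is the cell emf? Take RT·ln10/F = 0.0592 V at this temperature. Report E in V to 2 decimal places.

+2.40 V

I₂/I⁻ is reduced (cathode, E° = +0.54 V) and Al³⁺/Al is oxidized (anode).
The standard potential is +0.54 − (−1.66) = +2.20 V and the balanced reaction transfers n = 6 electrons.
Balancing gives 3 I2(s) + 2 Al(s) → 6 I⁻(aq) + 2 Al³⁺(aq); hence Q = [I⁻(aq)]^6·[Al³⁺(aq)]^2 = 1.47×10^−20 (log Q = −19.833).
By the Nernst equation, E = +2.20 − (0.0592/6)·(−19.833) = +2.40 V.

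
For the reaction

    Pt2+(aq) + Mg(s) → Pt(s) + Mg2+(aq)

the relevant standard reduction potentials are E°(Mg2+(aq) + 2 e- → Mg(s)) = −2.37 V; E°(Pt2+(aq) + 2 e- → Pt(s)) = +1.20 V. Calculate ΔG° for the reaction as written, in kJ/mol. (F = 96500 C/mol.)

In the reaction as written Pt2+(aq) is reduced, so the Pt²⁺/Pt couple is the cathode and Mg²⁺/Mg is the anode.
E°cell = +1.20 − (−2.37) = +3.57 V; balancing electrons gives n = 2.
ΔG° = −nFE°cell = −(2)(96500)(+3.57) J/mol = −689 kJ/mol.

−689 kJ/mol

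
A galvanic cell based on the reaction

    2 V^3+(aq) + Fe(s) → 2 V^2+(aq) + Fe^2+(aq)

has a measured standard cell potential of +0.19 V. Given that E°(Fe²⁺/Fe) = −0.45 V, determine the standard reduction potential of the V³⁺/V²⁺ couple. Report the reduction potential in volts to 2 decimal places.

−0.26 V

In the reaction as written the V³⁺/V²⁺ couple is reduced (cathode) and Fe²⁺/Fe is oxidized (anode), so E°cell = E°(V³⁺/V²⁺) − E°(Fe²⁺/Fe).
E°(V³⁺/V²⁺) = E°cell + E°(anode) = +0.19 + (−0.45) = −0.26 V.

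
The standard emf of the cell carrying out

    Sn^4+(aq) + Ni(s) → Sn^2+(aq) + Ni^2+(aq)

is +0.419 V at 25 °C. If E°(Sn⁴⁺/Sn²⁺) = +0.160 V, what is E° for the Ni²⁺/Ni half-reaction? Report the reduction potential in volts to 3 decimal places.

−0.259 V

In the reaction as written the Sn⁴⁺/Sn²⁺ couple is reduced (cathode) and Ni²⁺/Ni is oxidized (anode), so E°cell = E°(Sn⁴⁺/Sn²⁺) − E°(Ni²⁺/Ni).
E°(Ni²⁺/Ni) = E°(cathode) − E°cell = +0.160 − (+0.419) = −0.259 V.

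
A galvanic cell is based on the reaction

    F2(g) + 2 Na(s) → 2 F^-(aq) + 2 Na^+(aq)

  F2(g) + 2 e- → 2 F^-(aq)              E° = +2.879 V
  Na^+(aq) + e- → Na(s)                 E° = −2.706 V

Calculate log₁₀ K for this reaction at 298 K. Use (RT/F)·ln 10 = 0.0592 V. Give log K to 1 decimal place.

The F₂/F⁻ couple is reduced (cathode); E°cell = +2.879 − (−2.706) = +5.585 V with n = 2.
At equilibrium E = 0, so log K = nE°cell / 0.0592 = (2)(+5.585) / 0.0592 = 188.7.

log K = 188.7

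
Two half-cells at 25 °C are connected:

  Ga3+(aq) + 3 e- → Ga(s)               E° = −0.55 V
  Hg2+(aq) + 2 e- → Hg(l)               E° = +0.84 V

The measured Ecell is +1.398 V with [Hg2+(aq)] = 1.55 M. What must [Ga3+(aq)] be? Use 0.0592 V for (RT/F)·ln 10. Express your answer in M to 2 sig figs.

0.76 M

The Hg²⁺/Hg couple has the larger reduction potential, so it is the cathode: E°cell = +0.84 − (−0.55) = +1.39 V and n = 6.
From the Nernst equation, log Q = n(E° − E)/0.0592 = 6·(+1.39 − (+1.398))/0.0592 = −0.811.
Balancing electrons gives 3 Hg2+(aq) + 2 Ga(s) → 3 Hg(l) + 2 Ga3+(aq); thus Q = [Ga3+(aq)]^2 / [Hg2+(aq)]^3.
Solving for the unknown gives log [Ga3+(aq)] = −0.120, so [Ga3+(aq)] ≈ 0.76 M.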